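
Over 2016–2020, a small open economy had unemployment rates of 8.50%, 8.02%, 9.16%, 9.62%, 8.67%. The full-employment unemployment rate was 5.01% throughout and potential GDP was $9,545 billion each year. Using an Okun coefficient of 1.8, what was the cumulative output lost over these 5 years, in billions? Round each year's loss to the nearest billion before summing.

$3,251 billion

Year 2016: gap = -1.8 × (8.5 - 5.01) = -6.282%, loss ≈ 9545 × 6.282/100 ≈ 600.
Year 2017: gap = -1.8 × (8.02 - 5.01) = -5.418%, loss ≈ 9545 × 5.418/100 ≈ 517.
Year 2018: gap = -1.8 × (9.16 - 5.01) = -7.47%, loss ≈ 9545 × 7.47/100 ≈ 713.
Year 2019: gap = -1.8 × (9.62 - 5.01) = -8.298%, loss ≈ 9545 × 8.298/100 ≈ 792.
Year 2020: gap = -1.8 × (8.67 - 5.01) = -6.588%, loss ≈ 9545 × 6.588/100 ≈ 629.
Total lost output = 600 + 517 + 713 + 792 + 629 = 3251 billion.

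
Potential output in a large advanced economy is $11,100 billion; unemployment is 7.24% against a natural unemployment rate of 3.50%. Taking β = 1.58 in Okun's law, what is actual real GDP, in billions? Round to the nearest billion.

Unemployment gap = 7.24 - 3.5 = 3.74 points, so the output gap is -1.58 × 3.74 = -5.9092%.
Actual GDP = 11100 × (1 - 5.9092/100) = 11100 × 0.940908 ≈ 10444 billion.

$10,444 billion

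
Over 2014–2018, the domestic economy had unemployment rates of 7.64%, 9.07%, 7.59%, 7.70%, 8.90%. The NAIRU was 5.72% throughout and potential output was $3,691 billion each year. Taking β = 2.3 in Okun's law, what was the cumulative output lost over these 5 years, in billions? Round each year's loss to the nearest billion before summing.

Year 2014: gap = -2.3 × (7.64 - 5.72) = -4.416%, loss ≈ 3691 × 4.416/100 ≈ 163.
Year 2015: gap = -2.3 × (9.07 - 5.72) = -7.705%, loss ≈ 3691 × 7.705/100 ≈ 284.
Year 2016: gap = -2.3 × (7.59 - 5.72) = -4.301%, loss ≈ 3691 × 4.301/100 ≈ 159.
Year 2017: gap = -2.3 × (7.7 - 5.72) = -4.554%, loss ≈ 3691 × 4.554/100 ≈ 168.
Year 2018: gap = -2.3 × (8.9 - 5.72) = -7.314%, loss ≈ 3691 × 7.314/100 ≈ 270.
Total lost output = 163 + 284 + 159 + 168 + 270 = 1044 billion.

$1,044 billion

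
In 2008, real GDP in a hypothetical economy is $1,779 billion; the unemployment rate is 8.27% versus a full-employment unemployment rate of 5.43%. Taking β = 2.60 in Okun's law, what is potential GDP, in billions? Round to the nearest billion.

Unemployment gap = 8.27 - 5.43 = 2.84 points, so output gap = -2.6 × 2.84 = -7.384%.
Since Y = Y* × (1 + gap/100), Y* = 1779/0.92616 ≈ 1921 billion.

$1,921 billion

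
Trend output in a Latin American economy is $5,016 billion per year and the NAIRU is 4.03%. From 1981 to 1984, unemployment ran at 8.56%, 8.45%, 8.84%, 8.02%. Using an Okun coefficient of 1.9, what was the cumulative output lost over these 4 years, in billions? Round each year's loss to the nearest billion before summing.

$1,691 billion

Year 1981: gap = -1.9 × (8.56 - 4.03) = -8.607%, loss ≈ 5016 × 8.607/100 ≈ 432.
Year 1982: gap = -1.9 × (8.45 - 4.03) = -8.398%, loss ≈ 5016 × 8.398/100 ≈ 421.
Year 1983: gap = -1.9 × (8.84 - 4.03) = -9.139%, loss ≈ 5016 × 9.139/100 ≈ 458.
Year 1984: gap = -1.9 × (8.02 - 4.03) = -7.581%, loss ≈ 5016 × 7.581/100 ≈ 380.
Total lost output = 432 + 421 + 458 + 380 = 1691 billion.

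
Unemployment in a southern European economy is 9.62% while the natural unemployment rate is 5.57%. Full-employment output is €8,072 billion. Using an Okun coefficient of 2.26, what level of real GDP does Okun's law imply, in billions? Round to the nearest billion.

Unemployment gap = 9.62 - 5.57 = 4.05 points, so the output gap is -2.26 × 4.05 = -9.153%.
Actual GDP = 8072 × (1 - 9.153/100) = 8072 × 0.90847 ≈ 7333 billion.

€7,333 billion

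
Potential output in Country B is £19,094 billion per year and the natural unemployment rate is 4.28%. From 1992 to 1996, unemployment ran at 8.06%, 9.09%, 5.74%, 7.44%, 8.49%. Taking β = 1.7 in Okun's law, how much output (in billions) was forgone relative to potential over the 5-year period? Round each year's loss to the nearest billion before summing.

Year 1992: gap = -1.7 × (8.06 - 4.28) = -6.426%, loss ≈ 19094 × 6.426/100 ≈ 1227.
Year 1993: gap = -1.7 × (9.09 - 4.28) = -8.177%, loss ≈ 19094 × 8.177/100 ≈ 1561.
Year 1994: gap = -1.7 × (5.74 - 4.28) = -2.482%, loss ≈ 19094 × 2.482/100 ≈ 474.
Year 1995: gap = -1.7 × (7.44 - 4.28) = -5.372%, loss ≈ 19094 × 5.372/100 ≈ 1026.
Year 1996: gap = -1.7 × (8.49 - 4.28) = -7.157%, loss ≈ 19094 × 7.157/100 ≈ 1367.
Total lost output = 1227 + 1561 + 474 + 1026 + 1367 = 5655 billion.

£5,655 billion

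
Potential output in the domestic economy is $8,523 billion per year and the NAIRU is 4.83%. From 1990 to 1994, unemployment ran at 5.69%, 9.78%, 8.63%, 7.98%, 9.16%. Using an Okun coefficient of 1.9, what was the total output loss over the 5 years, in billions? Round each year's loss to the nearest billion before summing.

Year 1990: gap = -1.9 × (5.69 - 4.83) = -1.634%, loss ≈ 8523 × 1.634/100 ≈ 139.
Year 1991: gap = -1.9 × (9.78 - 4.83) = -9.405%, loss ≈ 8523 × 9.405/100 ≈ 802.
Year 1992: gap = -1.9 × (8.63 - 4.83) = -7.22%, loss ≈ 8523 × 7.22/100 ≈ 615.
Year 1993: gap = -1.9 × (7.98 - 4.83) = -5.985%, loss ≈ 8523 × 5.985/100 ≈ 510.
Year 1994: gap = -1.9 × (9.16 - 4.83) = -8.227%, loss ≈ 8523 × 8.227/100 ≈ 701.
Total lost output = 139 + 802 + 615 + 510 + 701 = 2767 billion.

$2,767 billion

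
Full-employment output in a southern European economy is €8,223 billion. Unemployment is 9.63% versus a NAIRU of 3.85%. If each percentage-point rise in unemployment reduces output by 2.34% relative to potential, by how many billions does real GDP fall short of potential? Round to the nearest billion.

€1,112 billion

Output gap = -2.34 × (9.63 - 3.85) = -2.34 × 5.78 = -13.5252%.
Actual GDP ≈ 8223 × 0.864748 ≈ 7111 billion, so the shortfall is 8223 - 7111 = 1112 billion.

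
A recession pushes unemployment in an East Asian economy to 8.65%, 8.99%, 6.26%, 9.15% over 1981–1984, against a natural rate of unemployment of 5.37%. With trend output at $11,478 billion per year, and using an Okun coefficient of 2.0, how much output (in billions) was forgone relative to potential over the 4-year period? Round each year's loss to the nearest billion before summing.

Year 1981: gap = -2.0 × (8.65 - 5.37) = -6.56%, loss ≈ 11478 × 6.56/100 ≈ 753.
Year 1982: gap = -2.0 × (8.99 - 5.37) = -7.24%, loss ≈ 11478 × 7.24/100 ≈ 831.
Year 1983: gap = -2.0 × (6.26 - 5.37) = -1.78%, loss ≈ 11478 × 1.78/100 ≈ 204.
Year 1984: gap = -2.0 × (9.15 - 5.37) = -7.56%, loss ≈ 11478 × 7.56/100 ≈ 868.
Total lost output = 753 + 831 + 204 + 868 = 2656 billion.

$2,656 billion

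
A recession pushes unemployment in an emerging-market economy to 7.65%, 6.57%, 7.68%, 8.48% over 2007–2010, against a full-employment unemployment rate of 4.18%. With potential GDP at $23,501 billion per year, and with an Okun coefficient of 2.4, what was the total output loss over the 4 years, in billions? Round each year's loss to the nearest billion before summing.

$7,704 billion

Year 2007: gap = -2.4 × (7.65 - 4.18) = -8.328%, loss ≈ 23501 × 8.328/100 ≈ 1957.
Year 2008: gap = -2.4 × (6.57 - 4.18) = -5.736%, loss ≈ 23501 × 5.736/100 ≈ 1348.
Year 2009: gap = -2.4 × (7.68 - 4.18) = -8.4%, loss ≈ 23501 × 8.4/100 ≈ 1974.
Year 2010: gap = -2.4 × (8.48 - 4.18) = -10.32%, loss ≈ 23501 × 10.32/100 ≈ 2425.
Total lost output = 1957 + 1348 + 1974 + 2425 = 7704 billion.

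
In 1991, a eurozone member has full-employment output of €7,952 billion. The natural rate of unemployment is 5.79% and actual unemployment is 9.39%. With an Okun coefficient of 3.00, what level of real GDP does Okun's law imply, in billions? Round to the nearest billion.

Unemployment gap = 9.39 - 5.79 = 3.6 points, so the output gap is -3 × 3.6 = -10.8%.
Actual GDP = 7952 × (1 - 10.8/100) = 7952 × 0.892 ≈ 7093 billion.

€7,093 billion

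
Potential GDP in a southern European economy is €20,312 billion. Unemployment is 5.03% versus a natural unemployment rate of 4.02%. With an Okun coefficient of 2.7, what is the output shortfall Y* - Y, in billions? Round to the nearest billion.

€554 billion

Output gap = -2.7 × (5.03 - 4.02) = -2.7 × 1.01 = -2.727%.
Actual GDP ≈ 20312 × 0.97273 ≈ 19758 billion, so the shortfall is 20312 - 19758 = 554 billion.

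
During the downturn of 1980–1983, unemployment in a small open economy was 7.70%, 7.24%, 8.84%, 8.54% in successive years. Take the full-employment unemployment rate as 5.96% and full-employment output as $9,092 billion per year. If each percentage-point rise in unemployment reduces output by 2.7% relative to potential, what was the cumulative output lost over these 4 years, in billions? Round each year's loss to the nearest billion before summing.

Year 1980: gap = -2.7 × (7.7 - 5.96) = -4.698%, loss ≈ 9092 × 4.698/100 ≈ 427.
Year 1981: gap = -2.7 × (7.24 - 5.96) = -3.456%, loss ≈ 9092 × 3.456/100 ≈ 314.
Year 1982: gap = -2.7 × (8.84 - 5.96) = -7.776%, loss ≈ 9092 × 7.776/100 ≈ 707.
Year 1983: gap = -2.7 × (8.54 - 5.96) = -6.966%, loss ≈ 9092 × 6.966/100 ≈ 633.
Total lost output = 427 + 314 + 707 + 633 = 2081 billion.

$2,081 billion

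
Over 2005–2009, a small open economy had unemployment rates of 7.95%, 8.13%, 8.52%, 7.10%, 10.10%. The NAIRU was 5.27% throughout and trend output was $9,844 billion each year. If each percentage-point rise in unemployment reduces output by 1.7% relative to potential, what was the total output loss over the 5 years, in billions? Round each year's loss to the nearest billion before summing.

$2,585 billion

Year 2005: gap = -1.7 × (7.95 - 5.27) = -4.556%, loss ≈ 9844 × 4.556/100 ≈ 448.
Year 2006: gap = -1.7 × (8.13 - 5.27) = -4.862%, loss ≈ 9844 × 4.862/100 ≈ 479.
Year 2007: gap = -1.7 × (8.52 - 5.27) = -5.525%, loss ≈ 9844 × 5.525/100 ≈ 544.
Year 2008: gap = -1.7 × (7.1 - 5.27) = -3.111%, loss ≈ 9844 × 3.111/100 ≈ 306.
Year 2009: gap = -1.7 × (10.1 - 5.27) = -8.211%, loss ≈ 9844 × 8.211/100 ≈ 808.
Total lost output = 448 + 479 + 544 + 306 + 808 = 2585 billion.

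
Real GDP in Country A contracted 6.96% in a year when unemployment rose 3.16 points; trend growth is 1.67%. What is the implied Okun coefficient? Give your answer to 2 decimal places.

β ≈ 2.73

Growth form: g_Y = g_Y* - β × Δu, so β = (g_Y* - g_Y)/Δu.
β = (1.67 + 6.96)/3.16 = 8.63/3.16 = 2.73.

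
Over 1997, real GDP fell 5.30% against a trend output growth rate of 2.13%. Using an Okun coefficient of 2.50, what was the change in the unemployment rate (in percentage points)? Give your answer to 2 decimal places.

2.97 percentage points

Growth-rate Okun's law: g_Y = g_Y* - β × Δu, so Δu = (g_Y* - g_Y)/β.
Δu = (2.13 + 5.3)/2.50 = 7.43/2.50 = 2.97 percentage points.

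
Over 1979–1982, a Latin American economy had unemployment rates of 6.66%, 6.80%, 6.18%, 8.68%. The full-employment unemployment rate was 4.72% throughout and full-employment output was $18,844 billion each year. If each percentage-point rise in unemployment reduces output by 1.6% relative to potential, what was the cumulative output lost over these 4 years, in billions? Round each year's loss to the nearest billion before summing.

Year 1979: gap = -1.6 × (6.66 - 4.72) = -3.104%, loss ≈ 18844 × 3.104/100 ≈ 585.
Year 1980: gap = -1.6 × (6.8 - 4.72) = -3.328%, loss ≈ 18844 × 3.328/100 ≈ 627.
Year 1981: gap = -1.6 × (6.18 - 4.72) = -2.336%, loss ≈ 18844 × 2.336/100 ≈ 440.
Year 1982: gap = -1.6 × (8.68 - 4.72) = -6.336%, loss ≈ 18844 × 6.336/100 ≈ 1194.
Total lost output = 585 + 627 + 440 + 1194 = 2846 billion.

$2,846 billion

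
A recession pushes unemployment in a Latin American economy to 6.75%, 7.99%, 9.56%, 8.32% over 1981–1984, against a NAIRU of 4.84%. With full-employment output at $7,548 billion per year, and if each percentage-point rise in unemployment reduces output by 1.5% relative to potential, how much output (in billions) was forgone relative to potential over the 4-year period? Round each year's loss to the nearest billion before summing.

$1,501 billion

Year 1981: gap = -1.5 × (6.75 - 4.84) = -2.865%, loss ≈ 7548 × 2.865/100 ≈ 216.
Year 1982: gap = -1.5 × (7.99 - 4.84) = -4.725%, loss ≈ 7548 × 4.725/100 ≈ 357.
Year 1983: gap = -1.5 × (9.56 - 4.84) = -7.08%, loss ≈ 7548 × 7.08/100 ≈ 534.
Year 1984: gap = -1.5 × (8.32 - 4.84) = -5.22%, loss ≈ 7548 × 5.22/100 ≈ 394.
Total lost output = 216 + 357 + 534 + 394 = 1501 billion.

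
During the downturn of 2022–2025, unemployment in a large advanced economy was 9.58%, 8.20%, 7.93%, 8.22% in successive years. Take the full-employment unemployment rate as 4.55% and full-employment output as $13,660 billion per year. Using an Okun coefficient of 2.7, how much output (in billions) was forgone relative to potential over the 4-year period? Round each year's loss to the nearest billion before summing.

Year 2022: gap = -2.7 × (9.58 - 4.55) = -13.581%, loss ≈ 13660 × 13.581/100 ≈ 1855.
Year 2023: gap = -2.7 × (8.2 - 4.55) = -9.855%, loss ≈ 13660 × 9.855/100 ≈ 1346.
Year 2024: gap = -2.7 × (7.93 - 4.55) = -9.126%, loss ≈ 13660 × 9.126/100 ≈ 1247.
Year 2025: gap = -2.7 × (8.22 - 4.55) = -9.909%, loss ≈ 13660 × 9.909/100 ≈ 1354.
Total lost output = 1855 + 1346 + 1247 + 1354 = 5802 billion.

$5,802 billion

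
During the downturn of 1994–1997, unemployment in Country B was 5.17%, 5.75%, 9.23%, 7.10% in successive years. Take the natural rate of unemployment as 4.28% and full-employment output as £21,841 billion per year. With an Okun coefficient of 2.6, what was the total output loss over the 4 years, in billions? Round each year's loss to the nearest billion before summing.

Year 1994: gap = -2.6 × (5.17 - 4.28) = -2.314%, loss ≈ 21841 × 2.314/100 ≈ 505.
Year 1995: gap = -2.6 × (5.75 - 4.28) = -3.822%, loss ≈ 21841 × 3.822/100 ≈ 835.
Year 1996: gap = -2.6 × (9.23 - 4.28) = -12.87%, loss ≈ 21841 × 12.87/100 ≈ 2811.
Year 1997: gap = -2.6 × (7.1 - 4.28) = -7.332%, loss ≈ 21841 × 7.332/100 ≈ 1601.
Total lost output = 505 + 835 + 2811 + 1601 = 5752 billion.

£5,752 billion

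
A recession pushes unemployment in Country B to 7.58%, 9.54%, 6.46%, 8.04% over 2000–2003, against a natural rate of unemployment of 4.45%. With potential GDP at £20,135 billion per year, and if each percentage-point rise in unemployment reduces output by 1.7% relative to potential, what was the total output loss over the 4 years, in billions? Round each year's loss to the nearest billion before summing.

£4,730 billion

Year 2000: gap = -1.7 × (7.58 - 4.45) = -5.321%, loss ≈ 20135 × 5.321/100 ≈ 1071.
Year 2001: gap = -1.7 × (9.54 - 4.45) = -8.653%, loss ≈ 20135 × 8.653/100 ≈ 1742.
Year 2002: gap = -1.7 × (6.46 - 4.45) = -3.417%, loss ≈ 20135 × 3.417/100 ≈ 688.
Year 2003: gap = -1.7 × (8.04 - 4.45) = -6.103%, loss ≈ 20135 × 6.103/100 ≈ 1229.
Total lost output = 1071 + 1742 + 688 + 1229 = 4730 billion.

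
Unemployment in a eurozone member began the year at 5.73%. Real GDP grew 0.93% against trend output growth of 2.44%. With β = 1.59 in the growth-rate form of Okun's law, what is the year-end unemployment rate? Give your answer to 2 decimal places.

6.68%

Growth-rate Okun's law: g_Y = g_Y* - β × Δu, so Δu = (g_Y* - g_Y)/β.
Δu = (2.44 - 0.93)/1.59 = 1.51/1.59 = 0.95 percentage points.
Year-end unemployment = 5.73 + 0.95 = 6.68%.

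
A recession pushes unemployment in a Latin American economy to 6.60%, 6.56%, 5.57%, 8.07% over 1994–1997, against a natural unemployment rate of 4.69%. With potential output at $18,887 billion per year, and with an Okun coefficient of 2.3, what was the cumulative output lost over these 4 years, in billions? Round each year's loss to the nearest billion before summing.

$3,492 billion

Year 1994: gap = -2.3 × (6.6 - 4.69) = -4.393%, loss ≈ 18887 × 4.393/100 ≈ 830.
Year 1995: gap = -2.3 × (6.56 - 4.69) = -4.301%, loss ≈ 18887 × 4.301/100 ≈ 812.
Year 1996: gap = -2.3 × (5.57 - 4.69) = -2.024%, loss ≈ 18887 × 2.024/100 ≈ 382.
Year 1997: gap = -2.3 × (8.07 - 4.69) = -7.774%, loss ≈ 18887 × 7.774/100 ≈ 1468.
Total lost output = 830 + 812 + 382 + 1468 = 3492 billion.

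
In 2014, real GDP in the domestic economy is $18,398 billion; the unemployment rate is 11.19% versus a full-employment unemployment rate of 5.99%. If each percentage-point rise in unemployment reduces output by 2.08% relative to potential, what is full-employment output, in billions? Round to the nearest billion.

$20,629 billion

Unemployment gap = 11.19 - 5.99 = 5.2 points, so output gap = -2.08 × 5.2 = -10.816%.
Since Y = Y* × (1 + gap/100), Y* = 18398/0.89184 ≈ 20629 billion.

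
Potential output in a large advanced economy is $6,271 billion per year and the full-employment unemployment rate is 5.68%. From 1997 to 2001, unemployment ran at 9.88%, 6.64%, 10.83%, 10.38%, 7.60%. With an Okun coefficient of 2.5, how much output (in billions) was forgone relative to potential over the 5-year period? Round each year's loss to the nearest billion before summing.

Year 1997: gap = -2.5 × (9.88 - 5.68) = -10.5%, loss ≈ 6271 × 10.5/100 ≈ 658.
Year 1998: gap = -2.5 × (6.64 - 5.68) = -2.4%, loss ≈ 6271 × 2.4/100 ≈ 151.
Year 1999: gap = -2.5 × (10.83 - 5.68) = -12.875%, loss ≈ 6271 × 12.875/100 ≈ 807.
Year 2000: gap = -2.5 × (10.38 - 5.68) = -11.75%, loss ≈ 6271 × 11.75/100 ≈ 737.
Year 2001: gap = -2.5 × (7.6 - 5.68) = -4.8%, loss ≈ 6271 × 4.8/100 ≈ 301.
Total lost output = 658 + 151 + 807 + 737 + 301 = 2654 billion.

$2,654 billion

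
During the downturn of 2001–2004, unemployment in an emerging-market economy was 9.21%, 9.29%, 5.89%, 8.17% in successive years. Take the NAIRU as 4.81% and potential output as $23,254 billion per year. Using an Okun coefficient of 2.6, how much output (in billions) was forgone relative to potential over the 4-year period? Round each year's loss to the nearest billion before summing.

$8,053 billion

Year 2001: gap = -2.6 × (9.21 - 4.81) = -11.44%, loss ≈ 23254 × 11.44/100 ≈ 2660.
Year 2002: gap = -2.6 × (9.29 - 4.81) = -11.648%, loss ≈ 23254 × 11.648/100 ≈ 2709.
Year 2003: gap = -2.6 × (5.89 - 4.81) = -2.808%, loss ≈ 23254 × 2.808/100 ≈ 653.
Year 2004: gap = -2.6 × (8.17 - 4.81) = -8.736%, loss ≈ 23254 × 8.736/100 ≈ 2031.
Total lost output = 2660 + 2709 + 653 + 2031 = 8053 billion.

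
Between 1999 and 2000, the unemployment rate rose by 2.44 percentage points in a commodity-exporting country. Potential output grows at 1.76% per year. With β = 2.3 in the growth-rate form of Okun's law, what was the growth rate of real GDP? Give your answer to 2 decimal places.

Growth-rate Okun's law: g_Y = g_Y* - β × Δu.
g_Y = 1.76 - 2.3 × (2.44) = 1.76 - 5.612 = -3.852%, i.e. -3.85% to 2 d.p.

-3.85%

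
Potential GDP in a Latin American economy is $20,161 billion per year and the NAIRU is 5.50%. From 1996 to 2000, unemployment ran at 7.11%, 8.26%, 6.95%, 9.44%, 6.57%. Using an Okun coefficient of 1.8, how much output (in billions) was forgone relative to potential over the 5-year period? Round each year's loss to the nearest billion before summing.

Year 1996: gap = -1.8 × (7.11 - 5.5) = -2.898%, loss ≈ 20161 × 2.898/100 ≈ 584.
Year 1997: gap = -1.8 × (8.26 - 5.5) = -4.968%, loss ≈ 20161 × 4.968/100 ≈ 1002.
Year 1998: gap = -1.8 × (6.95 - 5.5) = -2.61%, loss ≈ 20161 × 2.61/100 ≈ 526.
Year 1999: gap = -1.8 × (9.44 - 5.5) = -7.092%, loss ≈ 20161 × 7.092/100 ≈ 1430.
Year 2000: gap = -1.8 × (6.57 - 5.5) = -1.926%, loss ≈ 20161 × 1.926/100 ≈ 388.
Total lost output = 584 + 1002 + 526 + 1430 + 388 = 3930 billion.

$3,930 billion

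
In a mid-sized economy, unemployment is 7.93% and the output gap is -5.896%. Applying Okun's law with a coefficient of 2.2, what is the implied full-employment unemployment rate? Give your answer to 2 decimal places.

5.25%

From Okun's law, u - u* = -(output gap)/β = -(-5.896)/2.2 = 2.68 points.
So u* = 7.93 - 2.68 = 5.25%.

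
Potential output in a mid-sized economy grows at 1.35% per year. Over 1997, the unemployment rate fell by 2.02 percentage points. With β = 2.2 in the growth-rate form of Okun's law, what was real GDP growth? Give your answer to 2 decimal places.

Growth-rate Okun's law: g_Y = g_Y* - β × Δu.
g_Y = 1.35 - 2.2 × (-2.02) = 1.35 + 4.444 = 5.794%, i.e. 5.79% to 2 d.p.

5.79%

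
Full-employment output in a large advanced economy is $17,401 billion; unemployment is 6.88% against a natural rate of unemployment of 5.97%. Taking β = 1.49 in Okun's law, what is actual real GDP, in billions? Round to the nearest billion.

$17,165 billion

Unemployment gap = 6.88 - 5.97 = 0.91 points, so the output gap is -1.49 × 0.91 = -1.3559%.
Actual GDP = 17401 × (1 - 1.3559/100) = 17401 × 0.986441 ≈ 17165 billion.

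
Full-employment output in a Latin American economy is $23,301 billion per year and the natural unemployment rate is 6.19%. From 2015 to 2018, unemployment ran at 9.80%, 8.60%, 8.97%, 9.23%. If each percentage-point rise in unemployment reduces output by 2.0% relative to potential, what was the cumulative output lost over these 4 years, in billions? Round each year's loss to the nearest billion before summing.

$5,518 billion

Year 2015: gap = -2.0 × (9.8 - 6.19) = -7.22%, loss ≈ 23301 × 7.22/100 ≈ 1682.
Year 2016: gap = -2.0 × (8.6 - 6.19) = -4.82%, loss ≈ 23301 × 4.82/100 ≈ 1123.
Year 2017: gap = -2.0 × (8.97 - 6.19) = -5.56%, loss ≈ 23301 × 5.56/100 ≈ 1296.
Year 2018: gap = -2.0 × (9.23 - 6.19) = -6.08%, loss ≈ 23301 × 6.08/100 ≈ 1417.
Total lost output = 1682 + 1123 + 1296 + 1417 = 5518 billion.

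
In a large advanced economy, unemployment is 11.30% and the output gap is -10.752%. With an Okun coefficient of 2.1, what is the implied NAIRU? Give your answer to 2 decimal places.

From Okun's law, u - u* = -(output gap)/β = -(-10.752)/2.1 = 5.12 points.
So u* = 11.3 - 5.12 = 6.18%.

6.18%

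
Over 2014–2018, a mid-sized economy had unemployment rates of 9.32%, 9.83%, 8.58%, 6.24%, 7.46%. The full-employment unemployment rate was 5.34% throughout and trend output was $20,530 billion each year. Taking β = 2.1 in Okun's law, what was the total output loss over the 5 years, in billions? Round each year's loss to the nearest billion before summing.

$6,351 billion

Year 2014: gap = -2.1 × (9.32 - 5.34) = -8.358%, loss ≈ 20530 × 8.358/100 ≈ 1716.
Year 2015: gap = -2.1 × (9.83 - 5.34) = -9.429%, loss ≈ 20530 × 9.429/100 ≈ 1936.
Year 2016: gap = -2.1 × (8.58 - 5.34) = -6.804%, loss ≈ 20530 × 6.804/100 ≈ 1397.
Year 2017: gap = -2.1 × (6.24 - 5.34) = -1.89%, loss ≈ 20530 × 1.89/100 ≈ 388.
Year 2018: gap = -2.1 × (7.46 - 5.34) = -4.452%, loss ≈ 20530 × 4.452/100 ≈ 914.
Total lost output = 1716 + 1936 + 1397 + 388 + 914 = 6351 billion.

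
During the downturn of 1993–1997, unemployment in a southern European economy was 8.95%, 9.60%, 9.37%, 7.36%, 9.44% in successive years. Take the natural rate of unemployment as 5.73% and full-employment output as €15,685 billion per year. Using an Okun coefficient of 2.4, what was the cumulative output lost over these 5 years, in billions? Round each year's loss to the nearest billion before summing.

€6,050 billion

Year 1993: gap = -2.4 × (8.95 - 5.73) = -7.728%, loss ≈ 15685 × 7.728/100 ≈ 1212.
Year 1994: gap = -2.4 × (9.6 - 5.73) = -9.288%, loss ≈ 15685 × 9.288/100 ≈ 1457.
Year 1995: gap = -2.4 × (9.37 - 5.73) = -8.736%, loss ≈ 15685 × 8.736/100 ≈ 1370.
Year 1996: gap = -2.4 × (7.36 - 5.73) = -3.912%, loss ≈ 15685 × 3.912/100 ≈ 614.
Year 1997: gap = -2.4 × (9.44 - 5.73) = -8.904%, loss ≈ 15685 × 8.904/100 ≈ 1397.
Total lost output = 1212 + 1457 + 1370 + 614 + 1397 = 6050 billion.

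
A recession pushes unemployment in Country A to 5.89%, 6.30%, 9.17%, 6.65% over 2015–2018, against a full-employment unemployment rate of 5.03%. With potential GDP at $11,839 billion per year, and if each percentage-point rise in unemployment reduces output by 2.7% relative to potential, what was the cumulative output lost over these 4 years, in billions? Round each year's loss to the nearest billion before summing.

$2,522 billion

Year 2015: gap = -2.7 × (5.89 - 5.03) = -2.322%, loss ≈ 11839 × 2.322/100 ≈ 275.
Year 2016: gap = -2.7 × (6.3 - 5.03) = -3.429%, loss ≈ 11839 × 3.429/100 ≈ 406.
Year 2017: gap = -2.7 × (9.17 - 5.03) = -11.178%, loss ≈ 11839 × 11.178/100 ≈ 1323.
Year 2018: gap = -2.7 × (6.65 - 5.03) = -4.374%, loss ≈ 11839 × 4.374/100 ≈ 518.
Total lost output = 275 + 406 + 1323 + 518 = 2522 billion.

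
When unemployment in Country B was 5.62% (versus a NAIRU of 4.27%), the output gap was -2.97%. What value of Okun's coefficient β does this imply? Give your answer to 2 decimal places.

β ≈ 2.20

Okun's law: output gap = -β × (u - u*).
-2.97 = -β × (5.62 - 4.27) = -β × 1.35, so β = 2.97/1.35 = 2.20.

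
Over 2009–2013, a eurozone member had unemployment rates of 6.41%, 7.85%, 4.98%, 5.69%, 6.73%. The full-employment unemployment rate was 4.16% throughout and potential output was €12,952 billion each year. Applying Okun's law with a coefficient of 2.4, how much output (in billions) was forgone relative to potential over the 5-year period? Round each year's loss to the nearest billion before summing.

Year 2009: gap = -2.4 × (6.41 - 4.16) = -5.4%, loss ≈ 12952 × 5.4/100 ≈ 699.
Year 2010: gap = -2.4 × (7.85 - 4.16) = -8.856%, loss ≈ 12952 × 8.856/100 ≈ 1147.
Year 2011: gap = -2.4 × (4.98 - 4.16) = -1.968%, loss ≈ 12952 × 1.968/100 ≈ 255.
Year 2012: gap = -2.4 × (5.69 - 4.16) = -3.672%, loss ≈ 12952 × 3.672/100 ≈ 476.
Year 2013: gap = -2.4 × (6.73 - 4.16) = -6.168%, loss ≈ 12952 × 6.168/100 ≈ 799.
Total lost output = 699 + 1147 + 255 + 476 + 799 = 3376 billion.

€3,376 billion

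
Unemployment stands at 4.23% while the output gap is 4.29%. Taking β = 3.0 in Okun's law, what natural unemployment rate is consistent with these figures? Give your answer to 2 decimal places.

5.66%

From Okun's law, u - u* = -(output gap)/β = -(4.29)/3.0 = -1.43 points.
So u* = 4.23 + 1.43 = 5.66%.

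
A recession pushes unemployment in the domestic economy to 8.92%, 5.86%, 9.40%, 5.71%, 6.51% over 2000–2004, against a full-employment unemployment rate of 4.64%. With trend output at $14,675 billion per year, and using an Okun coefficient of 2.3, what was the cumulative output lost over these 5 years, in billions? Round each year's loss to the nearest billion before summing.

$4,456 billion

Year 2000: gap = -2.3 × (8.92 - 4.64) = -9.844%, loss ≈ 14675 × 9.844/100 ≈ 1445.
Year 2001: gap = -2.3 × (5.86 - 4.64) = -2.806%, loss ≈ 14675 × 2.806/100 ≈ 412.
Year 2002: gap = -2.3 × (9.4 - 4.64) = -10.948%, loss ≈ 14675 × 10.948/100 ≈ 1607.
Year 2003: gap = -2.3 × (5.71 - 4.64) = -2.461%, loss ≈ 14675 × 2.461/100 ≈ 361.
Year 2004: gap = -2.3 × (6.51 - 4.64) = -4.301%, loss ≈ 14675 × 4.301/100 ≈ 631.
Total lost output = 1445 + 412 + 1607 + 361 + 631 = 4456 billion.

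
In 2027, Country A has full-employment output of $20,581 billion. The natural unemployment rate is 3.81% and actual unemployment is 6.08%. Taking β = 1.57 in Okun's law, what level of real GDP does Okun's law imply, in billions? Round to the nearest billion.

Unemployment gap = 6.08 - 3.81 = 2.27 points, so the output gap is -1.57 × 2.27 = -3.5639%.
Actual GDP = 20581 × (1 - 3.5639/100) = 20581 × 0.964361 ≈ 19848 billion.

$19,848 billion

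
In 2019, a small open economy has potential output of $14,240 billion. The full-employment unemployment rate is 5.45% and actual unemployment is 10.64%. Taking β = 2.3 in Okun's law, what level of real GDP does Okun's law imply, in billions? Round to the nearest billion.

$12,540 billion

Unemployment gap = 10.64 - 5.45 = 5.19 points, so the output gap is -2.3 × 5.19 = -11.937%.
Actual GDP = 14240 × (1 - 11.937/100) = 14240 × 0.88063 ≈ 12540 billion.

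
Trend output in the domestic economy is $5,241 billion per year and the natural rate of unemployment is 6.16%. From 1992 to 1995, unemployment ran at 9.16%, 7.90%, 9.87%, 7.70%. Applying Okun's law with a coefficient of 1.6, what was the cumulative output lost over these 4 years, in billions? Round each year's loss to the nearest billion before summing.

Year 1992: gap = -1.6 × (9.16 - 6.16) = -4.8%, loss ≈ 5241 × 4.8/100 ≈ 252.
Year 1993: gap = -1.6 × (7.9 - 6.16) = -2.784%, loss ≈ 5241 × 2.784/100 ≈ 146.
Year 1994: gap = -1.6 × (9.87 - 6.16) = -5.936%, loss ≈ 5241 × 5.936/100 ≈ 311.
Year 1995: gap = -1.6 × (7.7 - 6.16) = -2.464%, loss ≈ 5241 × 2.464/100 ≈ 129.
Total lost output = 252 + 146 + 311 + 129 = 838 billion.

$838 billion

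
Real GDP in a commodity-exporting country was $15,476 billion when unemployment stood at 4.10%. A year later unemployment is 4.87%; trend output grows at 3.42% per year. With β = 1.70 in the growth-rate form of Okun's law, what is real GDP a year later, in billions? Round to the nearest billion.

Δu = 4.87 - 4.1 = 0.77 points.
Okun's law (growth form): g_Y = g_Y* - β × Δu = 3.42 - 1.70 × (0.77) = 3.42 - 1.309 = 2.111%.
Real GDP in the next year = 15476 × (1 + 2.111/100) = 15476 × 1.02111 ≈ 15803 billion.

$15,803 billion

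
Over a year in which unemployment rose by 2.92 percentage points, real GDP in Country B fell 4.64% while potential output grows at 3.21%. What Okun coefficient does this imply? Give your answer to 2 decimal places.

β ≈ 2.69

Growth form: g_Y = g_Y* - β × Δu, so β = (g_Y* - g_Y)/Δu.
β = (3.21 + 4.64)/2.92 = 7.85/2.92 = 2.69.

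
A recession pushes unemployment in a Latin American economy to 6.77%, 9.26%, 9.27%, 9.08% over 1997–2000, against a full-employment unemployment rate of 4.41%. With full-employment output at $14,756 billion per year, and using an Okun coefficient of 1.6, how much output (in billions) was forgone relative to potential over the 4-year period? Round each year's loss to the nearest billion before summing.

Year 1997: gap = -1.6 × (6.77 - 4.41) = -3.776%, loss ≈ 14756 × 3.776/100 ≈ 557.
Year 1998: gap = -1.6 × (9.26 - 4.41) = -7.76%, loss ≈ 14756 × 7.76/100 ≈ 1145.
Year 1999: gap = -1.6 × (9.27 - 4.41) = -7.776%, loss ≈ 14756 × 7.776/100 ≈ 1147.
Year 2000: gap = -1.6 × (9.08 - 4.41) = -7.472%, loss ≈ 14756 × 7.472/100 ≈ 1103.
Total lost output = 557 + 1145 + 1147 + 1103 = 3952 billion.

$3,952 billion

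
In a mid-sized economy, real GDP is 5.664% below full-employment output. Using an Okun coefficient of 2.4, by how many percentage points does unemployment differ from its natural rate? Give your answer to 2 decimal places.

2.36 percentage points

Okun's law: output gap = -β × (u - u*), so u - u* = -(output gap)/β.
u - u* = -(-5.664)/2.4 = 2.36 percentage points.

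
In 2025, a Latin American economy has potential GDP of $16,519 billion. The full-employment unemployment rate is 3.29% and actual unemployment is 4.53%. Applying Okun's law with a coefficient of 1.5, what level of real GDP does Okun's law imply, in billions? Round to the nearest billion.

Unemployment gap = 4.53 - 3.29 = 1.24 points, so the output gap is -1.5 × 1.24 = -1.86%.
Actual GDP = 16519 × (1 - 1.86/100) = 16519 × 0.9814 ≈ 16212 billion.

$16,212 billion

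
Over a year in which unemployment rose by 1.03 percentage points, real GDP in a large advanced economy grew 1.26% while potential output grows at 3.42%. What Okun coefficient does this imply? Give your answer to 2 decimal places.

Growth form: g_Y = g_Y* - β × Δu, so β = (g_Y* - g_Y)/Δu.
β = (3.42 - 1.26)/1.03 = 2.16/1.03 = 2.10.

β ≈ 2.10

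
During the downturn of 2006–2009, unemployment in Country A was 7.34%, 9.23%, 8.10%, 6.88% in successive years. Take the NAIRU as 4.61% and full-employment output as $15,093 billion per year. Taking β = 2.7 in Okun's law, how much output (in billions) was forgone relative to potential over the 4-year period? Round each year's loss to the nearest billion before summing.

$5,343 billion

Year 2006: gap = -2.7 × (7.34 - 4.61) = -7.371%, loss ≈ 15093 × 7.371/100 ≈ 1113.
Year 2007: gap = -2.7 × (9.23 - 4.61) = -12.474%, loss ≈ 15093 × 12.474/100 ≈ 1883.
Year 2008: gap = -2.7 × (8.1 - 4.61) = -9.423%, loss ≈ 15093 × 9.423/100 ≈ 1422.
Year 2009: gap = -2.7 × (6.88 - 4.61) = -6.129%, loss ≈ 15093 × 6.129/100 ≈ 925.
Total lost output = 1113 + 1883 + 1422 + 925 = 5343 billion.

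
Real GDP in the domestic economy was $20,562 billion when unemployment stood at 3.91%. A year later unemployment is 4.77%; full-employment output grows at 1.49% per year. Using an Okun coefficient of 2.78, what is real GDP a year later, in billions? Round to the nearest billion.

$20,377 billion

Δu = 4.77 - 3.91 = 0.86 points.
Okun's law (growth form): g_Y = g_Y* - β × Δu = 1.49 - 2.78 × (0.86) = 1.49 - 2.3908 = -0.9008%.
Real GDP in the next year = 20562 × (1 - 0.9008/100) = 20562 × 0.990992 ≈ 20377 billion.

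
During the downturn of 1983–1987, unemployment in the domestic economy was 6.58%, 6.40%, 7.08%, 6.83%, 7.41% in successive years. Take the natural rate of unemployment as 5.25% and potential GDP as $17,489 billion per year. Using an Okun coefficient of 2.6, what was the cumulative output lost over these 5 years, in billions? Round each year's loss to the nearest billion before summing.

Year 1983: gap = -2.6 × (6.58 - 5.25) = -3.458%, loss ≈ 17489 × 3.458/100 ≈ 605.
Year 1984: gap = -2.6 × (6.4 - 5.25) = -2.99%, loss ≈ 17489 × 2.99/100 ≈ 523.
Year 1985: gap = -2.6 × (7.08 - 5.25) = -4.758%, loss ≈ 17489 × 4.758/100 ≈ 832.
Year 1986: gap = -2.6 × (6.83 - 5.25) = -4.108%, loss ≈ 17489 × 4.108/100 ≈ 718.
Year 1987: gap = -2.6 × (7.41 - 5.25) = -5.616%, loss ≈ 17489 × 5.616/100 ≈ 982.
Total lost output = 605 + 523 + 832 + 718 + 982 = 3660 billion.

$3,660 billion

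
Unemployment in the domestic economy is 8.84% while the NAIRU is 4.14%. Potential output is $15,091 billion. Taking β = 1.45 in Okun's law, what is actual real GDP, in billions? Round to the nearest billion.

Unemployment gap = 8.84 - 4.14 = 4.7 points, so the output gap is -1.45 × 4.7 = -6.815%.
Actual GDP = 15091 × (1 - 6.815/100) = 15091 × 0.93185 ≈ 14063 billion.

$14,063 billion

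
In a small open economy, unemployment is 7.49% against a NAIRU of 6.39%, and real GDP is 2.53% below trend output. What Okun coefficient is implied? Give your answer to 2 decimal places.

β ≈ 2.30

Okun's law: output gap = -β × (u - u*).
-2.53 = -β × (7.49 - 6.39) = -β × 1.1, so β = 2.53/1.1 = 2.30.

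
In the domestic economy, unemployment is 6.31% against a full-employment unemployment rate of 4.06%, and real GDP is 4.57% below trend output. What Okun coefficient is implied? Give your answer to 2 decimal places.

Okun's law: output gap = -β × (u - u*).
-4.57 = -β × (6.31 - 4.06) = -β × 2.25, so β = 4.57/2.25 = 2.03.

β ≈ 2.03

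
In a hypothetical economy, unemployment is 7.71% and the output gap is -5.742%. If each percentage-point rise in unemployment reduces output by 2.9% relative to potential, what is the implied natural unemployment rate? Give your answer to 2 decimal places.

From Okun's law, u - u* = -(output gap)/β = -(-5.742)/2.9 = 1.98 points.
So u* = 7.71 - 1.98 = 5.73%.

5.73%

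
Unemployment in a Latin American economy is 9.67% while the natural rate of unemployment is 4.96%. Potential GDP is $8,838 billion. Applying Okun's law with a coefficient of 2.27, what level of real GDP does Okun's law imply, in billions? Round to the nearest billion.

$7,893 billion

Unemployment gap = 9.67 - 4.96 = 4.71 points, so the output gap is -2.27 × 4.71 = -10.6917%.
Actual GDP = 8838 × (1 - 10.6917/100) = 8838 × 0.893083 ≈ 7893 billion.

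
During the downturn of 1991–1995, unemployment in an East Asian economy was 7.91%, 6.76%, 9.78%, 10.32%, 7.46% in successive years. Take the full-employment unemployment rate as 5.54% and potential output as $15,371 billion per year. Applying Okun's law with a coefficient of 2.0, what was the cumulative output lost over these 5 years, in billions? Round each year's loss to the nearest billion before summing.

Year 1991: gap = -2.0 × (7.91 - 5.54) = -4.74%, loss ≈ 15371 × 4.74/100 ≈ 729.
Year 1992: gap = -2.0 × (6.76 - 5.54) = -2.44%, loss ≈ 15371 × 2.44/100 ≈ 375.
Year 1993: gap = -2.0 × (9.78 - 5.54) = -8.48%, loss ≈ 15371 × 8.48/100 ≈ 1303.
Year 1994: gap = -2.0 × (10.32 - 5.54) = -9.56%, loss ≈ 15371 × 9.56/100 ≈ 1469.
Year 1995: gap = -2.0 × (7.46 - 5.54) = -3.84%, loss ≈ 15371 × 3.84/100 ≈ 590.
Total lost output = 729 + 375 + 1303 + 1469 + 590 = 4466 billion.

$4,466 billion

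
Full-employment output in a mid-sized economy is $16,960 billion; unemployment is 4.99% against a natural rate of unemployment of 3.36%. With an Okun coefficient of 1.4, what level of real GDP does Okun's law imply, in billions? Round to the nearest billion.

Unemployment gap = 4.99 - 3.36 = 1.63 points, so the output gap is -1.4 × 1.63 = -2.282%.
Actual GDP = 16960 × (1 - 2.282/100) = 16960 × 0.97718 ≈ 16573 billion.

$16,573 billion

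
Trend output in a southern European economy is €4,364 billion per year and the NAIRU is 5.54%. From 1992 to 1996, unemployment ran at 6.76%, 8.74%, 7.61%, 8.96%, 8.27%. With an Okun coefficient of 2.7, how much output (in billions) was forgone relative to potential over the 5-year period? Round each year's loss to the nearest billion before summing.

€1,490 billion

Year 1992: gap = -2.7 × (6.76 - 5.54) = -3.294%, loss ≈ 4364 × 3.294/100 ≈ 144.
Year 1993: gap = -2.7 × (8.74 - 5.54) = -8.64%, loss ≈ 4364 × 8.64/100 ≈ 377.
Year 1994: gap = -2.7 × (7.61 - 5.54) = -5.589%, loss ≈ 4364 × 5.589/100 ≈ 244.
Year 1995: gap = -2.7 × (8.96 - 5.54) = -9.234%, loss ≈ 4364 × 9.234/100 ≈ 403.
Year 1996: gap = -2.7 × (8.27 - 5.54) = -7.371%, loss ≈ 4364 × 7.371/100 ≈ 322.
Total lost output = 144 + 377 + 244 + 403 + 322 = 1490 billion.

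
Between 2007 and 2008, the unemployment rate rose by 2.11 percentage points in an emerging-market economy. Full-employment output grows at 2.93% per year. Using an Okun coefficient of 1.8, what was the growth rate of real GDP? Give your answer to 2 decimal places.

-0.87%

Growth-rate Okun's law: g_Y = g_Y* - β × Δu.
g_Y = 2.93 - 1.8 × (2.11) = 2.93 - 3.798 = -0.868%, i.e. -0.87% to 2 d.p.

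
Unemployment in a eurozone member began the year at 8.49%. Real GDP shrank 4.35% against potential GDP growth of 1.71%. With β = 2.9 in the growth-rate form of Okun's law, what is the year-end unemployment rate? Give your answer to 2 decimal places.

10.58%

Growth-rate Okun's law: g_Y = g_Y* - β × Δu, so Δu = (g_Y* - g_Y)/β.
Δu = (1.71 + 4.35)/2.9 = 6.06/2.9 = 2.09 percentage points.
Year-end unemployment = 8.49 + 2.09 = 10.58%.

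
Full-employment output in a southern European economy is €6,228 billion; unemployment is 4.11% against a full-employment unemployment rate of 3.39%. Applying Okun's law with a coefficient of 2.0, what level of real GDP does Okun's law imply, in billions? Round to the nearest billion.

€6,138 billion

Unemployment gap = 4.11 - 3.39 = 0.72 points, so the output gap is -2 × 0.72 = -1.44%.
Actual GDP = 6228 × (1 - 1.44/100) = 6228 × 0.9856 ≈ 6138 billion.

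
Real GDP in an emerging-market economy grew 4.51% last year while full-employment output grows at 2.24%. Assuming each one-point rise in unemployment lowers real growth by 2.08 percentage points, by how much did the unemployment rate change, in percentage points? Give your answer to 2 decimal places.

-1.09 percentage points

Growth-rate Okun's law: g_Y = g_Y* - β × Δu, so Δu = (g_Y* - g_Y)/β.
Δu = (2.24 - 4.51)/2.08 = -2.27/2.08 = -1.09 percentage points.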